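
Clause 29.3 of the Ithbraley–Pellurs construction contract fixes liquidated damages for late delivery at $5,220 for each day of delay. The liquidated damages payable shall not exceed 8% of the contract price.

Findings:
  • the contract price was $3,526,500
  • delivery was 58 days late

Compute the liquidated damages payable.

$282,120

Per-day damages: 58 × $5,220 = $302,760
Cap: 8% of $3,526,500 = $282,120
Cap at $282,120: $302,760 exceeds the cap → $282,120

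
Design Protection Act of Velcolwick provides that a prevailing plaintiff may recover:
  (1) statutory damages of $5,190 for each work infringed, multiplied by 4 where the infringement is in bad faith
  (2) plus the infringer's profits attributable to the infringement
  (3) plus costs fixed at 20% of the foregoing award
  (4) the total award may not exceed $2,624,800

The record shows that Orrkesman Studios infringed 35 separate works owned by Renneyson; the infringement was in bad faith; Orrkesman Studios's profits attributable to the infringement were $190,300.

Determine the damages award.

Statutory damages: 35 × $5,190 = $181,650
Multiplied by 4: 4 × $181,650 = $726,600
Combined award: $726,600 + $190,300 = $916,900
Costs: 20% of $916,900 = $183,380
Award plus costs: $916,900 + $183,380 = $1,100,280
Cap at $2,624,800: $1,100,280 is within the cap, no reduction.

$1,100,280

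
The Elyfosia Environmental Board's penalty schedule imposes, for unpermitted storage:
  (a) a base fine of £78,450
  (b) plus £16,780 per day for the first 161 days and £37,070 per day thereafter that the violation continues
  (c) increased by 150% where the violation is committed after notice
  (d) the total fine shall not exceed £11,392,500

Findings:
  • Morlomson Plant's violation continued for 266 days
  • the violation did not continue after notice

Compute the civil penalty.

£6,672,380

First 161 days: 161 × £16,780 = £2,701,580
Remaining days: (266 − 161) × £37,070 = £3,892,350
Per-day component: £2,701,580 + £3,892,350 = £6,593,930
Base plus per-day: £78,450 + £6,593,930 = £6,672,380
The violation did not continue after notice: no 150% increase.
Cap at £11,392,500: £6,672,380 is within the cap, no reduction.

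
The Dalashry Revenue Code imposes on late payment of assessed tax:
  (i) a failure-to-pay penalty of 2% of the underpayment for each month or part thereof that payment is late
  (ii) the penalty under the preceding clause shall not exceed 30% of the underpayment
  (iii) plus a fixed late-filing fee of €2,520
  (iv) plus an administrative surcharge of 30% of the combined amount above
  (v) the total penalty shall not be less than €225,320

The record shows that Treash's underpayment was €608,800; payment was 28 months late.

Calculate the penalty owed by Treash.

€240,708

Accrued rate: 2% × 28 = 56%, capped at 30% → 30%
Failure-to-pay penalty: 30% of €608,800 = €182,640
Penalty before surcharge: €182,640 + €2,520 = €185,160
Administrative surcharge: 30% of €185,160 = €55,548
Total penalty: €185,160 + €55,548 = €240,708
Minimum €225,320: €240,708 meets the minimum, no increase.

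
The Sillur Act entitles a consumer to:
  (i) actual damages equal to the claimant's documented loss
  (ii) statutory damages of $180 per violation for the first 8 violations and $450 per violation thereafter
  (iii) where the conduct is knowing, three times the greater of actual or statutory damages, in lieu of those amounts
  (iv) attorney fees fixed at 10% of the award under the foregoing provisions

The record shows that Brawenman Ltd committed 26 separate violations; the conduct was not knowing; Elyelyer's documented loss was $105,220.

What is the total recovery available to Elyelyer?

$126,236

First 8 violations: 8 × $180 = $1,440
Remaining violations: (26 − 8) × $450 = $8,100
Statutory damages: $1,440 + $8,100 = $9,540
Conduct not knowing: the in-lieu enhancement does not apply.
Actual plus statutory damages: $105,220 + $9,540 = $114,760
Attorney fees: 10% of $114,760 = $11,476
Total recovery: $114,760 + $11,476 = $126,236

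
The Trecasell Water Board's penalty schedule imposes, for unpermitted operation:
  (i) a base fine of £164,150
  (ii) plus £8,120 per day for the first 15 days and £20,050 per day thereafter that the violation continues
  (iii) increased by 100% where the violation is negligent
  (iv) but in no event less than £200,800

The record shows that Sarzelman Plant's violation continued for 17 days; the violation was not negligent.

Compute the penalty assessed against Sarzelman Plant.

First 15 days: 15 × £8,120 = £121,800
Remaining days: (17 − 15) × £20,050 = £40,100
Per-day component: £121,800 + £40,100 = £161,900
Base plus per-day: £164,150 + £161,900 = £326,050
The violation was not negligent: no 100% increase.
Minimum £200,800: £326,050 meets the minimum, no increase.

£326,050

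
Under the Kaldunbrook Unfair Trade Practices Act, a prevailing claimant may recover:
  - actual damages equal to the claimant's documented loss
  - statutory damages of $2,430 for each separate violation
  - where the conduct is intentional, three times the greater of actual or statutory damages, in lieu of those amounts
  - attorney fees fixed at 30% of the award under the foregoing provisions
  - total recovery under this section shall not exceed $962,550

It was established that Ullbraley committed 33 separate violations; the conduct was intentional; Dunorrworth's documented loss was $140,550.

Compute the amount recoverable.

Statutory damages: 33 × $2,430 = $80,190
Greater of actual damages ($140,550) or statutory damages ($80,190): $140,550
Trebled: 3 × $140,550 = $421,650
Attorney fees: 30% of $421,650 = $126,495
Total before cap: $421,650 + $126,495 = $548,145
Cap at $962,550: $548,145 is within the cap, no reduction.

$548,145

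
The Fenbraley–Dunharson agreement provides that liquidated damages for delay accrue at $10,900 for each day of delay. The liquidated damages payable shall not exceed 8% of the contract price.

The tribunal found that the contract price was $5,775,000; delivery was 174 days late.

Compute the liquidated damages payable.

$462,000

Per-day damages: 174 × $10,900 = $1,896,600
Cap: 8% of $5,775,000 = $462,000
Cap at $462,000: $1,896,600 exceeds the cap → $462,000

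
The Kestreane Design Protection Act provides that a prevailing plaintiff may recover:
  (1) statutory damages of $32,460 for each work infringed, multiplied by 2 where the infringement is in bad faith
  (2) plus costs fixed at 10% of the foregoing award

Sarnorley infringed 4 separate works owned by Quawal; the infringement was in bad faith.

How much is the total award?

Statutory damages: 4 × $32,460 = $129,840
Doubled: 2 × $129,840 = $259,680
Costs: 10% of $259,680 = $25,968
Award plus costs: $259,680 + $25,968 = $285,648

$285,648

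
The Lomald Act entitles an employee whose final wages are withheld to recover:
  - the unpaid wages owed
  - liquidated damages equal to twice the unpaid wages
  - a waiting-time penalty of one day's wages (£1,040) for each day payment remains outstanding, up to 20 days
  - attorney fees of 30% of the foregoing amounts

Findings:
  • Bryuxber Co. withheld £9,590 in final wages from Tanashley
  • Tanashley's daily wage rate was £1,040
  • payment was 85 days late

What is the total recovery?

Doubled: 2 × £9,590 = £19,180
Penalty days: min(85, 20) = 20
Waiting-time penalty: 20 × £1,040 = £20,800
Subtotal: £9,590 + £19,180 + £20,800 = £49,570
Attorney fees: 30% of £49,570 = £14,871
Total award: £49,570 + £14,871 = £64,441

£64,441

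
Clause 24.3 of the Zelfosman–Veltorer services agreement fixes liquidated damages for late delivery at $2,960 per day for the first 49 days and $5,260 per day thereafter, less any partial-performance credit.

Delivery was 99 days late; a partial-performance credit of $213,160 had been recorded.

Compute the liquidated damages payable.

$194,880

First 49 days: 49 × $2,960 = $145,040
Remaining days: (99 − 49) × $5,260 = $263,000
Accrued per-day damages: $145,040 + $263,000 = $408,040
Less partial-performance credit: $408,040 − $213,160 = $194,880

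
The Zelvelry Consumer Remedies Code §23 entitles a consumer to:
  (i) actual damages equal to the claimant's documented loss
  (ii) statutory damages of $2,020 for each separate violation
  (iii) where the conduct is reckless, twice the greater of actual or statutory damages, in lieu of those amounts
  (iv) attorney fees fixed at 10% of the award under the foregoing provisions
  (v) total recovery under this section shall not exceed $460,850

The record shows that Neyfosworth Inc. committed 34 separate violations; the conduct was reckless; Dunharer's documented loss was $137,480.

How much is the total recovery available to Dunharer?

Statutory damages: 34 × $2,020 = $68,680
Greater of actual damages ($137,480) or statutory damages ($68,680): $137,480
Doubled: 2 × $137,480 = $274,960
Attorney fees: 10% of $274,960 = $27,496
Total before cap: $274,960 + $27,496 = $302,456
Cap at $460,850: $302,456 is within the cap, no reduction.

Total recovery: $302,456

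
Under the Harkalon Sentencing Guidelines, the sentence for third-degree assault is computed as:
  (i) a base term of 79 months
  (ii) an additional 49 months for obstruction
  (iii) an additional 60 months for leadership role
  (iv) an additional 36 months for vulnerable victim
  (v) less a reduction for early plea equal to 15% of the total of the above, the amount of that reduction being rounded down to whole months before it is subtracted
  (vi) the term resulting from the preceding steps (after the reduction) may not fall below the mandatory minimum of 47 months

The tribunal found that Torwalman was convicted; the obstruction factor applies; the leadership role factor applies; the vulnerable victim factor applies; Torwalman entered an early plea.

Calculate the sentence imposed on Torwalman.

Sentence: 191 months

Obstruction enhancement: +49 months
Leadership role enhancement: +60 months
Vulnerable victim enhancement: +36 months
Adjusted term: 79 months + 49 months + 60 months + 36 months = 224 months
Early plea reduction: 15% of 224 months = 33 months (rounded down)
After reduction: 224 − 33 = 191 months
Minimum 47 months: 191 months meets the minimum, no increase.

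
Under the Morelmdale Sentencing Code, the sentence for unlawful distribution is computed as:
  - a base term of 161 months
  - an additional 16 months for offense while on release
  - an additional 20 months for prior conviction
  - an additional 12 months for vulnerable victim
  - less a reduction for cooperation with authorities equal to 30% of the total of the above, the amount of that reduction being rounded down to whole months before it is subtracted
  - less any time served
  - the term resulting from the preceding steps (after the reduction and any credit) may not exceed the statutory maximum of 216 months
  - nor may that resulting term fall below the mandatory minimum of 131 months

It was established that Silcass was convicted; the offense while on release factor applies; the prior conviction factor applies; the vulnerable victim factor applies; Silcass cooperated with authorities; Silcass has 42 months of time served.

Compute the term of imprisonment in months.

131 months

Offense while on release enhancement: +16 months
Prior conviction enhancement: +20 months
Vulnerable victim enhancement: +12 months
Adjusted term: 161 months + 16 months + 20 months + 12 months = 209 months
Cooperation with authorities reduction: 30% of 209 months = 62 months (rounded down)
After reduction: 209 − 62 = 147 months
Less time served: 147 months − 42 months = 105 months
Cap at 216 months: 105 months is within the cap, no reduction.
Minimum 131 months: 105 months is below the minimum → 131 months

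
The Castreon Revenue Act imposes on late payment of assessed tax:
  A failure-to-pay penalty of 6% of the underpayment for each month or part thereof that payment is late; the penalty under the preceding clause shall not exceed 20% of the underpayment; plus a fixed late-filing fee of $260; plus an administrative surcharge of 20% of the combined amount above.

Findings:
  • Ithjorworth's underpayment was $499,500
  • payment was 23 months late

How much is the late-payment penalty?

$120,192

Accrued rate: 6% × 23 = 138%, capped at 20% → 20%
Failure-to-pay penalty: 20% of $499,500 = $99,900
Penalty before surcharge: $99,900 + $260 = $100,160
Administrative surcharge: 20% of $100,160 = $20,032
Total penalty: $100,160 + $20,032 = $120,192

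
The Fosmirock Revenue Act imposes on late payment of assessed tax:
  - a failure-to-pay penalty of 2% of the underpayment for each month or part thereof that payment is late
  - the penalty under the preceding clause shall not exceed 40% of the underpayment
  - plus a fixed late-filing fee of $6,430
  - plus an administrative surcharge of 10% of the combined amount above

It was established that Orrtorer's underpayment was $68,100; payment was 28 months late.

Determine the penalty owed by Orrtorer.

$37,037

Accrued rate: 2% × 28 = 56%, capped at 40% → 40%
Failure-to-pay penalty: 40% of $68,100 = $27,240
Penalty before surcharge: $27,240 + $6,430 = $33,670
Administrative surcharge: 10% of $33,670 = $3,367
Total penalty: $33,670 + $3,367 = $37,037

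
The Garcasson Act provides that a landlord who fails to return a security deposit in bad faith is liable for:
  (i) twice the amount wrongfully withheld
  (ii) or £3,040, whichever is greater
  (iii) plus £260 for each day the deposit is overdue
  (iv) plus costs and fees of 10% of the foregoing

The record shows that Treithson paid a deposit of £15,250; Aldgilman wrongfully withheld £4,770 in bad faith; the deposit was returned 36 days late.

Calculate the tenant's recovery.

£20,790

Doubled: 2 × £4,770 = £9,540
Minimum £3,040: £9,540 meets the minimum, no increase.
Late-return penalty: 36 × £260 = £9,360
Damages plus late penalty: £9,540 + £9,360 = £18,900
Costs and fees: 10% of £18,900 = £1,890
Total recovery: £18,900 + £1,890 = £20,790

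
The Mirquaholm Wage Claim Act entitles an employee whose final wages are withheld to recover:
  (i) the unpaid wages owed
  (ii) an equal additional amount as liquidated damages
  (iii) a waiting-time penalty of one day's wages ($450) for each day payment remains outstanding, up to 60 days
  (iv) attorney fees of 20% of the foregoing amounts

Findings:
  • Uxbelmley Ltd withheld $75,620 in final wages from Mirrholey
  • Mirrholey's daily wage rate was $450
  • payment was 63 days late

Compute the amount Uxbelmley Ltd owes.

Liquidated damages (equal amount): $75,620
Penalty days: min(63, 60) = 60
Waiting-time penalty: 60 × $450 = $27,000
Subtotal: $75,620 + $75,620 + $27,000 = $178,240
Attorney fees: 20% of $178,240 = $35,648
Total award: $178,240 + $35,648 = $213,888

$213,888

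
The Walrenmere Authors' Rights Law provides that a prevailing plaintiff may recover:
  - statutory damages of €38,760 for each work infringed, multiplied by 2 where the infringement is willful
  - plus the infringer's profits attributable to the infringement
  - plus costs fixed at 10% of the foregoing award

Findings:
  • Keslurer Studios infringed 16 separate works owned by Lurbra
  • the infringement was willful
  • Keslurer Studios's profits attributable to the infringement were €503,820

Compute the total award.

€1,918,554

Statutory damages: 16 × €38,760 = €620,160
Doubled: 2 × €620,160 = €1,240,320
Combined award: €1,240,320 + €503,820 = €1,744,140
Costs: 10% of €1,744,140 = €174,414
Award plus costs: €1,744,140 + €174,414 = €1,918,554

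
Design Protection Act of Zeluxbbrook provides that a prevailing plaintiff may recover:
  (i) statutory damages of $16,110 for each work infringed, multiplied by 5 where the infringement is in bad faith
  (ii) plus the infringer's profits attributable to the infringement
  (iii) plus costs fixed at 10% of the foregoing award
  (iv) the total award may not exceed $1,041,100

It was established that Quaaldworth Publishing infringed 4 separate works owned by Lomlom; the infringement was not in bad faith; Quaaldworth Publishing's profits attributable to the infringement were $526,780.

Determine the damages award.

$650,342

Statutory damages: 4 × $16,110 = $64,440
Infringement not in bad faith: no ×5 enhancement.
Combined award: $64,440 + $526,780 = $591,220
Costs: 10% of $591,220 = $59,122
Award plus costs: $591,220 + $59,122 = $650,342
Cap at $1,041,100: $650,342 is within the cap, no reduction.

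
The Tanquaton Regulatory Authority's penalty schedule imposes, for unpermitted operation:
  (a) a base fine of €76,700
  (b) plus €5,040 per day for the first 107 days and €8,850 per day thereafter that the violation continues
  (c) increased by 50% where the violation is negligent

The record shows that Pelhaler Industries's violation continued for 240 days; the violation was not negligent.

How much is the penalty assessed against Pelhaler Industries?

First 107 days: 107 × €5,040 = €539,280
Remaining days: (240 − 107) × €8,850 = €1,177,050
Per-day component: €539,280 + €1,177,050 = €1,716,330
Base plus per-day: €76,700 + €1,716,330 = €1,793,030
The violation was not negligent: no 50% increase.

€1,793,030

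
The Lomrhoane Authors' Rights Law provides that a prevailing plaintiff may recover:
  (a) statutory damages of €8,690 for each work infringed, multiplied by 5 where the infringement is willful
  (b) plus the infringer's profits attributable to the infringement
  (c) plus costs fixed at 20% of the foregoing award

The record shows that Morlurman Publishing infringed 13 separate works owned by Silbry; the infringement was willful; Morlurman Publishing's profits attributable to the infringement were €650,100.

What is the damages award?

€1,457,940

Statutory damages: 13 × €8,690 = €112,970
Multiplied by 5: 5 × €112,970 = €564,850
Combined award: €564,850 + €650,100 = €1,214,950
Costs: 20% of €1,214,950 = €242,990
Award plus costs: €1,214,950 + €242,990 = €1,457,940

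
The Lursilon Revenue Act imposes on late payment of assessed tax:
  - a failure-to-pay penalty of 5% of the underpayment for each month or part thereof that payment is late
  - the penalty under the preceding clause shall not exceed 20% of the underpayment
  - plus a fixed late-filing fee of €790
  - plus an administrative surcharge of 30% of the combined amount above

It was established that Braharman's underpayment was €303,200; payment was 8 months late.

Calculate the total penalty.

€79,859

Accrued rate: 5% × 8 = 40%, capped at 20% → 20%
Failure-to-pay penalty: 20% of €303,200 = €60,640
Penalty before surcharge: €60,640 + €790 = €61,430
Administrative surcharge: 30% of €61,430 = €18,429
Total penalty: €61,430 + €18,429 = €79,859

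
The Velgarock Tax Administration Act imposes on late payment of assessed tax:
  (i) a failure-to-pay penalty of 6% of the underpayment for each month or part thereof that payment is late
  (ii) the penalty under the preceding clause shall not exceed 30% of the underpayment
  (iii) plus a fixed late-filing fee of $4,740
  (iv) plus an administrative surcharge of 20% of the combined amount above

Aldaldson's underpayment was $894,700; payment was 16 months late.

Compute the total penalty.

Accrued rate: 6% × 16 = 96%, capped at 30% → 30%
Failure-to-pay penalty: 30% of $894,700 = $268,410
Penalty before surcharge: $268,410 + $4,740 = $273,150
Administrative surcharge: 20% of $273,150 = $54,630
Total penalty: $273,150 + $54,630 = $327,780

Penalty: $327,780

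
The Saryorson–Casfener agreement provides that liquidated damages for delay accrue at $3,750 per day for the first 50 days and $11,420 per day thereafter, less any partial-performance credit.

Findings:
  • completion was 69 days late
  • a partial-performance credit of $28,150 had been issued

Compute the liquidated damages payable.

$376,330

First 50 days: 50 × $3,750 = $187,500
Remaining days: (69 − 50) × $11,420 = $216,980
Accrued per-day damages: $187,500 + $216,980 = $404,480
Less partial-performance credit: $404,480 − $28,150 = $376,330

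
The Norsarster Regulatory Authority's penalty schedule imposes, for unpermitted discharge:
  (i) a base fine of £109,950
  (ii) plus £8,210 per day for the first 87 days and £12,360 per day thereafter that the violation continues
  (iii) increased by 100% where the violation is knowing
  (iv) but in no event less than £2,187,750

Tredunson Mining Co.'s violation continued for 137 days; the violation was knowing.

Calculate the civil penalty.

Civil penalty: £2,884,440

First 87 days: 87 × £8,210 = £714,270
Remaining days: (137 − 87) × £12,360 = £618,000
Per-day component: £714,270 + £618,000 = £1,332,270
Base plus per-day: £109,950 + £1,332,270 = £1,442,220
Enhancement: 100% of £1,442,220 = £1,442,220
Enhanced fine: £1,442,220 + £1,442,220 = £2,884,440
Minimum £2,187,750: £2,884,440 meets the minimum, no increase.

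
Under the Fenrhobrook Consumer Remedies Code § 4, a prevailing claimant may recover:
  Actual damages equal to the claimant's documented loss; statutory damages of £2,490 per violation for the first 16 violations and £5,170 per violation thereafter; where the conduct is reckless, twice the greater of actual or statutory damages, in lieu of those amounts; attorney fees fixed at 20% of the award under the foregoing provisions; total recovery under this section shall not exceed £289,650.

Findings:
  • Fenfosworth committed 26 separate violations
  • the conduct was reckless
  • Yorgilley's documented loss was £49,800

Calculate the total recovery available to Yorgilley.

First 16 violations: 16 × £2,490 = £39,840
Remaining violations: (26 − 16) × £5,170 = £51,700
Statutory damages: £39,840 + £51,700 = £91,540
Greater of actual damages (£49,800) or statutory damages (£91,540): £91,540
Doubled: 2 × £91,540 = £183,080
Attorney fees: 20% of £183,080 = £36,616
Total before cap: £183,080 + £36,616 = £219,696
Cap at £289,650: £219,696 is within the cap, no reduction.

£219,696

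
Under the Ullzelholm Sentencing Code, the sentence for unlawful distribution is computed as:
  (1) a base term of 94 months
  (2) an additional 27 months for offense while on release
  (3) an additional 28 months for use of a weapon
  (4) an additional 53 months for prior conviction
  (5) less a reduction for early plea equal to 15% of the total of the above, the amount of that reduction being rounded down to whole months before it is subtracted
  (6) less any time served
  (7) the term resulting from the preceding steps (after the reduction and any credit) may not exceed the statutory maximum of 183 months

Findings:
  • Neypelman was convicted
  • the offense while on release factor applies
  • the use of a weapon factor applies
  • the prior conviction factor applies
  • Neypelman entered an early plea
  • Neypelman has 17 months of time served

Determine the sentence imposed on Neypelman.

155 months

Offense while on release enhancement: +27 months
Use of a weapon enhancement: +28 months
Prior conviction enhancement: +53 months
Adjusted term: 94 months + 27 months + 28 months + 53 months = 202 months
Early plea reduction: 15% of 202 months = 30 months (rounded down)
After reduction: 202 − 30 = 172 months
Less time served: 172 months − 17 months = 155 months
Cap at 183 months: 155 months is within the cap, no reduction.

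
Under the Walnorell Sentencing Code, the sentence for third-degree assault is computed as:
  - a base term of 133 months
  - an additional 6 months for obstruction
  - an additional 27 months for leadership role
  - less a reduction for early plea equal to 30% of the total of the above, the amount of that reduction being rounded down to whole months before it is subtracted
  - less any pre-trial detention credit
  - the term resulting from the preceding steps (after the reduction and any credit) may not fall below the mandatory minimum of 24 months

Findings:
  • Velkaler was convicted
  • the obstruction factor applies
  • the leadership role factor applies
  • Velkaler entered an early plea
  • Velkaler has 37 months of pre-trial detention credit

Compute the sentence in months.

Obstruction enhancement: +6 months
Leadership role enhancement: +27 months
Adjusted term: 133 months + 6 months + 27 months = 166 months
Early plea reduction: 30% of 166 months = 49 months (rounded down)
After reduction: 166 − 49 = 117 months
Less pre-trial detention credit: 117 months − 37 months = 80 months
Minimum 24 months: 80 months meets the minimum, no increase.

80 months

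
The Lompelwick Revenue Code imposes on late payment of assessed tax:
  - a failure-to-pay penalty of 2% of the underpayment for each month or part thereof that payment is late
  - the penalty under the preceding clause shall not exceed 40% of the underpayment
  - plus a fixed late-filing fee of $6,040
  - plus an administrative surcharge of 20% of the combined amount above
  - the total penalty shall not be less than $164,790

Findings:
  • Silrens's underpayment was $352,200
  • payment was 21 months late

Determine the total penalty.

Accrued rate: 2% × 21 = 42%, capped at 40% → 40%
Failure-to-pay penalty: 40% of $352,200 = $140,880
Penalty before surcharge: $140,880 + $6,040 = $146,920
Administrative surcharge: 20% of $146,920 = $29,384
Total penalty: $146,920 + $29,384 = $176,304
Minimum $164,790: $176,304 meets the minimum, no increase.

$176,304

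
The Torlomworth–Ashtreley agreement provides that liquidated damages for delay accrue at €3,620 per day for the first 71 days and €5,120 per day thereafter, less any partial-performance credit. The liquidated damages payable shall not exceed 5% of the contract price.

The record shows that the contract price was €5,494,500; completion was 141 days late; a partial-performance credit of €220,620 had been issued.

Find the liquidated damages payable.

€274,725

First 71 days: 71 × €3,620 = €257,020
Remaining days: (141 − 71) × €5,120 = €358,400
Accrued per-day damages: €257,020 + €358,400 = €615,420
Less partial-performance credit: €615,420 − €220,620 = €394,800
Cap: 5% of €5,494,500 = €274,725
Cap at €274,725: €394,800 exceeds the cap → €274,725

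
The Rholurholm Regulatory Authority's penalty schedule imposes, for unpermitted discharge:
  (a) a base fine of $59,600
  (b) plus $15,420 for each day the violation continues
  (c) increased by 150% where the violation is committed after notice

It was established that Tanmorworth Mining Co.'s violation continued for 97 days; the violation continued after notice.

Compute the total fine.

Per-day component: 97 × $15,420 = $1,495,740
Base plus per-day: $59,600 + $1,495,740 = $1,555,340
Enhancement: 150% of $1,555,340 = $2,333,010
Enhanced fine: $1,555,340 + $2,333,010 = $3,888,350

$3,888,350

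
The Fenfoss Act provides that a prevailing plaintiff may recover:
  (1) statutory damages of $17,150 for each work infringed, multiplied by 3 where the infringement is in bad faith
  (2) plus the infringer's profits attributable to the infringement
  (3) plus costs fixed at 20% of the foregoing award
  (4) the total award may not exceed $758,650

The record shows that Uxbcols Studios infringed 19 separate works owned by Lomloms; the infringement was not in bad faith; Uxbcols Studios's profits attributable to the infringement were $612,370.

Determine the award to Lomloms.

Statutory damages: 19 × $17,150 = $325,850
Infringement not in bad faith: no ×3 enhancement.
Combined award: $325,850 + $612,370 = $938,220
Costs: 20% of $938,220 = $187,644
Award plus costs: $938,220 + $187,644 = $1,125,864
Cap at $758,650: $1,125,864 exceeds the cap → $758,650

$758,650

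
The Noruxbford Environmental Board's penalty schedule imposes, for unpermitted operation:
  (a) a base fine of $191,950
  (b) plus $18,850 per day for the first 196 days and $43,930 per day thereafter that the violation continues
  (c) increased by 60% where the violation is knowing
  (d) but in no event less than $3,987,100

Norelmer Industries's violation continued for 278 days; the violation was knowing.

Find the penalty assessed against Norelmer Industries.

First 196 days: 196 × $18,850 = $3,694,600
Remaining days: (278 − 196) × $43,930 = $3,602,260
Per-day component: $3,694,600 + $3,602,260 = $7,296,860
Base plus per-day: $191,950 + $7,296,860 = $7,488,810
Enhancement: 60% of $7,488,810 = $4,493,286
Enhanced fine: $7,488,810 + $4,493,286 = $11,982,096
Minimum $3,987,100: $11,982,096 meets the minimum, no increase.

$11,982,096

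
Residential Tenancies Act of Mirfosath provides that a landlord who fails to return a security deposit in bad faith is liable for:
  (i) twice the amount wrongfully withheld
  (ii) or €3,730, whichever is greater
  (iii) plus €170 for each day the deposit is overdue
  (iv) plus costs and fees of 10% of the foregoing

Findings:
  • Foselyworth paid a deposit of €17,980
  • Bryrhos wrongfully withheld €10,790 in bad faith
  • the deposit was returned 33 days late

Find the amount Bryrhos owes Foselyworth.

Recovery: €29,909

Doubled: 2 × €10,790 = €21,580
Minimum €3,730: €21,580 meets the minimum, no increase.
Late-return penalty: 33 × €170 = €5,610
Damages plus late penalty: €21,580 + €5,610 = €27,190
Costs and fees: 10% of €27,190 = €2,719
Total recovery: €27,190 + €2,719 = €29,909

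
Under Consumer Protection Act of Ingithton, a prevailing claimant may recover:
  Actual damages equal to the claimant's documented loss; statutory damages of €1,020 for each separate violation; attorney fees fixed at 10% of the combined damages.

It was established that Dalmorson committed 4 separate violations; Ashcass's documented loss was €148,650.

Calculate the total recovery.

Statutory damages: 4 × €1,020 = €4,080
Combined damages: €148,650 + €4,080 = €152,730
Attorney fees: 10% of €152,730 = €15,273
Total recovery: €152,730 + €15,273 = €168,003

€168,003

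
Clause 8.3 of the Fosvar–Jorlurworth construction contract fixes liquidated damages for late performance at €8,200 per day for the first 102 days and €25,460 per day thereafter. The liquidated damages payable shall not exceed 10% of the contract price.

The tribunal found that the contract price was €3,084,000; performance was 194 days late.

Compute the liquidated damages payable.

€308,400

First 102 days: 102 × €8,200 = €836,400
Remaining days: (194 − 102) × €25,460 = €2,342,320
Accrued per-day damages: €836,400 + €2,342,320 = €3,178,720
Cap: 10% of €3,084,000 = €308,400
Cap at €308,400: €3,178,720 exceeds the cap → €308,400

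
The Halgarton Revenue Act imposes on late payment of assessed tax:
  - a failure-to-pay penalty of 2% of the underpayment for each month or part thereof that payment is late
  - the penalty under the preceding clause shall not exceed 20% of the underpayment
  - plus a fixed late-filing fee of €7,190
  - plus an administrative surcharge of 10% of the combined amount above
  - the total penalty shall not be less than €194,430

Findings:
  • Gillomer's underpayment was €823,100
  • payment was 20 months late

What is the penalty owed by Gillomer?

€194,430

Accrued rate: 2% × 20 = 40%, capped at 20% → 20%
Failure-to-pay penalty: 20% of €823,100 = €164,620
Penalty before surcharge: €164,620 + €7,190 = €171,810
Administrative surcharge: 10% of €171,810 = €17,181
Total penalty: €171,810 + €17,181 = €188,991
Minimum €194,430: €188,991 is below the minimum → €194,430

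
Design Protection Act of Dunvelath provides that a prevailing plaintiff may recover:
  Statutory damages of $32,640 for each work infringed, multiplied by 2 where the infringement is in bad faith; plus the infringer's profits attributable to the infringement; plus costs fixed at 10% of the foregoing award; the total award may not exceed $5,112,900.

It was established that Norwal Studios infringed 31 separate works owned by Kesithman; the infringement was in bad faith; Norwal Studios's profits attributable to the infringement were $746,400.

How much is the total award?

Award: $3,047,088

Statutory damages: 31 × $32,640 = $1,011,840
Doubled: 2 × $1,011,840 = $2,023,680
Combined award: $2,023,680 + $746,400 = $2,770,080
Costs: 10% of $2,770,080 = $277,008
Award plus costs: $2,770,080 + $277,008 = $3,047,088
Cap at $5,112,900: $3,047,088 is within the cap, no reduction.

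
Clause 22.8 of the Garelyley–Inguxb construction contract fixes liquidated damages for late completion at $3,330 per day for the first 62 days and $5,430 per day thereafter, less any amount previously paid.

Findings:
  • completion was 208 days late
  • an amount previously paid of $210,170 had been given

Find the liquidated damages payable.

Liquidated damages: $789,070

First 62 days: 62 × $3,330 = $206,460
Remaining days: (208 − 62) × $5,430 = $792,780
Accrued per-day damages: $206,460 + $792,780 = $999,240
Less amount previously paid: $999,240 − $210,170 = $789,070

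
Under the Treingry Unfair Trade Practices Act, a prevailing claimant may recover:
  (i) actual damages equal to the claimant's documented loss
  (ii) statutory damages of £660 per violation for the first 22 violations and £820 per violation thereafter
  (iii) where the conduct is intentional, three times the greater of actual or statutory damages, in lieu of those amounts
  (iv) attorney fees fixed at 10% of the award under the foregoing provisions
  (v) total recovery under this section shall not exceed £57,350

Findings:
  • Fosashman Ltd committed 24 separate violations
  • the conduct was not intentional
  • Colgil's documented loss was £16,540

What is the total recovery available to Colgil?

First 22 violations: 22 × £660 = £14,520
Remaining violations: (24 − 22) × £820 = £1,640
Statutory damages: £14,520 + £1,640 = £16,160
Conduct not intentional: the in-lieu enhancement does not apply.
Actual plus statutory damages: £16,540 + £16,160 = £32,700
Attorney fees: 10% of £32,700 = £3,270
Total before cap: £32,700 + £3,270 = £35,970
Cap at £57,350: £35,970 is within the cap, no reduction.

£35,970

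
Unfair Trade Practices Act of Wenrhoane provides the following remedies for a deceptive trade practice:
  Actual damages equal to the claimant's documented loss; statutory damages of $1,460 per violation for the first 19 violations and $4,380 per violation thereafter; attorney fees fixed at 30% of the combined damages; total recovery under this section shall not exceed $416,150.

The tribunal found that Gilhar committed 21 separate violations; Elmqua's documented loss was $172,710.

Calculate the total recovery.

First 19 violations: 19 × $1,460 = $27,740
Remaining violations: (21 − 19) × $4,380 = $8,760
Statutory damages: $27,740 + $8,760 = $36,500
Combined damages: $172,710 + $36,500 = $209,210
Attorney fees: 30% of $209,210 = $62,763
Total before cap: $209,210 + $62,763 = $271,973
Cap at $416,150: $271,973 is within the cap, no reduction.

$271,973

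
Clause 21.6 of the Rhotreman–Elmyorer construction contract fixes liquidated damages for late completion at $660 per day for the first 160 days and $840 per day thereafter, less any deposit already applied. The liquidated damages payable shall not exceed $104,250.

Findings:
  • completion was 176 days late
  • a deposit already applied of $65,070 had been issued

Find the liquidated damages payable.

First 160 days: 160 × $660 = $105,600
Remaining days: (176 − 160) × $840 = $13,440
Accrued per-day damages: $105,600 + $13,440 = $119,040
Less deposit already applied: $119,040 − $65,070 = $53,970
Cap at $104,250: $53,970 is within the cap, no reduction.

$53,970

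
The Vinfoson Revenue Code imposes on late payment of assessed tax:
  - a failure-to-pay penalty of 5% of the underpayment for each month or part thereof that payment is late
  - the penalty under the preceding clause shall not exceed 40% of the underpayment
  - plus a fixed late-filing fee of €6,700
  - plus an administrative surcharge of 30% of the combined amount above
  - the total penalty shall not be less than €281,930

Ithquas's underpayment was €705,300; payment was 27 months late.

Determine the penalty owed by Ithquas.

Accrued rate: 5% × 27 = 135%, capped at 40% → 40%
Failure-to-pay penalty: 40% of €705,300 = €282,120
Penalty before surcharge: €282,120 + €6,700 = €288,820
Administrative surcharge: 30% of €288,820 = €86,646
Total penalty: €288,820 + €86,646 = €375,466
Minimum €281,930: €375,466 meets the minimum, no increase.

€375,466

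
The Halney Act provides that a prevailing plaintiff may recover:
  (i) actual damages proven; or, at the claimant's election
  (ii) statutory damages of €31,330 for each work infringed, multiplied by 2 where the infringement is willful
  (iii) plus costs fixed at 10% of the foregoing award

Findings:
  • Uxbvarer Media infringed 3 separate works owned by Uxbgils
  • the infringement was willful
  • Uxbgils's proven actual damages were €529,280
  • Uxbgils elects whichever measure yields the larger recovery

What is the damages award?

€582,208

Statutory damages: 3 × €31,330 = €93,990
Doubled: 2 × €93,990 = €187,980
Greater of actual damages (€529,280) or enhanced statutory damages (€187,980): €529,280
Costs: 10% of €529,280 = €52,928
Award plus costs: €529,280 + €52,928 = €582,208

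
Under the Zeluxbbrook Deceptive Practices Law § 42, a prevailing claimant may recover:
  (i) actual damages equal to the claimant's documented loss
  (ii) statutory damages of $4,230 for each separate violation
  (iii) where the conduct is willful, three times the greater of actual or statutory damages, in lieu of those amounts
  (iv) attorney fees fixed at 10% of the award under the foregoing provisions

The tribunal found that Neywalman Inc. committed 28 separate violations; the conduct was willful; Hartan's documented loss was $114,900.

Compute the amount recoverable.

Statutory damages: 28 × $4,230 = $118,440
Greater of actual damages ($114,900) or statutory damages ($118,440): $118,440
Trebled: 3 × $118,440 = $355,320
Attorney fees: 10% of $355,320 = $35,532
Total recovery: $355,320 + $35,532 = $390,852

$390,852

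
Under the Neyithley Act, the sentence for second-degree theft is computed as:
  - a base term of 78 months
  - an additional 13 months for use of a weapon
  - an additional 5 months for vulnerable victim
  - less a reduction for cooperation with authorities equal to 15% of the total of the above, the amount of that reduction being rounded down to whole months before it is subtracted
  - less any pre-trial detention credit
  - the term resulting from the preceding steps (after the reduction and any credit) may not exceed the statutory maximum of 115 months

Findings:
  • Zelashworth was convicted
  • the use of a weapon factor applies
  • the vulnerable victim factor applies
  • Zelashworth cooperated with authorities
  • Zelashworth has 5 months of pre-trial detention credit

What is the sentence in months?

Use of a weapon enhancement: +13 months
Vulnerable victim enhancement: +5 months
Adjusted term: 78 months + 13 months + 5 months = 96 months
Cooperation with authorities reduction: 15% of 96 months = 14 months (rounded down)
After reduction: 96 − 14 = 82 months
Less pre-trial detention credit: 82 months − 5 months = 77 months
Cap at 115 months: 77 months is within the cap, no reduction.

77 months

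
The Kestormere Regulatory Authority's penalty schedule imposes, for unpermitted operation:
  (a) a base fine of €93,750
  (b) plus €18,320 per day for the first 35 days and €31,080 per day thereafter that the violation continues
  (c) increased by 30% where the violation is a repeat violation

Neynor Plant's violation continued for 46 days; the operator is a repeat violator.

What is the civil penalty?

First 35 days: 35 × €18,320 = €641,200
Remaining days: (46 − 35) × €31,080 = €341,880
Per-day component: €641,200 + €341,880 = €983,080
Base plus per-day: €93,750 + €983,080 = €1,076,830
Enhancement: 30% of €1,076,830 = €323,049
Enhanced fine: €1,076,830 + €323,049 = €1,399,879

€1,399,879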